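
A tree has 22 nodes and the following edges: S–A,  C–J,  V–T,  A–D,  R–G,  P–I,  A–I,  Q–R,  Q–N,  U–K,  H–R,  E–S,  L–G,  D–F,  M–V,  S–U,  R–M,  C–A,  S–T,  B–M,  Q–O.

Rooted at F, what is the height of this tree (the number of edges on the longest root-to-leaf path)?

The longest root-to-leaf path is F → D → A → S → T → V → M → R → Q → O (9 edges).

9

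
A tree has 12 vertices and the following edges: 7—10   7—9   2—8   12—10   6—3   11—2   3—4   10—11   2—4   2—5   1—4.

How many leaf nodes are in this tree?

6

Degree-1 nodes: 1, 5, 6, 8, 9, 12 — 6 of them.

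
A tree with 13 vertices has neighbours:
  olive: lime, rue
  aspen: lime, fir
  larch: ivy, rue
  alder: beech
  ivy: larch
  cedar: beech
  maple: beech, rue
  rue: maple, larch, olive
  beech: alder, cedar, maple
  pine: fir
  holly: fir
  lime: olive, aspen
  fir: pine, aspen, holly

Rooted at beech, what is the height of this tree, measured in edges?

7

The longest root-to-leaf path is beech → maple → rue → olive → lime → aspen → fir → pine (7 edges).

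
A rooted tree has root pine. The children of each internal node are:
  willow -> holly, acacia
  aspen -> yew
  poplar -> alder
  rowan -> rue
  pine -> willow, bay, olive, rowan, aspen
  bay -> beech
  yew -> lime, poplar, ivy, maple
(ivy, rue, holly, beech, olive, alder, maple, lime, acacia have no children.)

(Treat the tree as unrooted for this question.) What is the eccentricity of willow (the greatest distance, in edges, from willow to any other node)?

5

Distances from willow peak at 5, attained at alder.
willow – pine – aspen – yew – poplar – alder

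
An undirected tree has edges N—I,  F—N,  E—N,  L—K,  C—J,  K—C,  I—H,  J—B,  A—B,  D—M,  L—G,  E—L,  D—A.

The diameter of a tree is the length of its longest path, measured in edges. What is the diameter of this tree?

11

Starting from M, a farthest node is H at distance 11.
One longest path: M–D–A–B–J–C–K–L–E–N–I–H.
So the diameter is 11.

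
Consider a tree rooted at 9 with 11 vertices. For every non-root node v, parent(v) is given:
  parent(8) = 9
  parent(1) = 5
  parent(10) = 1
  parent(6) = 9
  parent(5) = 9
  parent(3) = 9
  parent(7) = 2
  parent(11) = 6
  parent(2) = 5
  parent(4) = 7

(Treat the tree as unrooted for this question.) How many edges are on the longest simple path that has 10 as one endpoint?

The node farthest from 10 is 11 (4 also at distance 5), via 10-1-5-9-6-11 — 5 edges.

5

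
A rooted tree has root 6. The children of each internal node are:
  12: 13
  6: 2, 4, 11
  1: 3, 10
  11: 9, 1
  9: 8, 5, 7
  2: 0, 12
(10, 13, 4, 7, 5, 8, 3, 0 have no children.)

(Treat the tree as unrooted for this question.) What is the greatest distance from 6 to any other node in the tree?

3

The node farthest from 6 is 3 (10, 7, 5, 13, 8 also at distance 3), via 6 – 11 – 1 – 3 — 3 edges.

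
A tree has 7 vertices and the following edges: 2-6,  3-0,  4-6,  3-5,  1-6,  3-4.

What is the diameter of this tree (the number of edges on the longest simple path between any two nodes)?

4

Starting from 5, a farthest node is 2 at distance 4.
One longest path: 5-3-4-6-2.
So the diameter is 4.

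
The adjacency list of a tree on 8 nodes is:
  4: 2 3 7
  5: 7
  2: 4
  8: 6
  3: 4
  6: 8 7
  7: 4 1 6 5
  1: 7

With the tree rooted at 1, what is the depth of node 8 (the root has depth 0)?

Climbing from 8 to the root: 8 → 6 → 7 → 1. That's 3 steps.

3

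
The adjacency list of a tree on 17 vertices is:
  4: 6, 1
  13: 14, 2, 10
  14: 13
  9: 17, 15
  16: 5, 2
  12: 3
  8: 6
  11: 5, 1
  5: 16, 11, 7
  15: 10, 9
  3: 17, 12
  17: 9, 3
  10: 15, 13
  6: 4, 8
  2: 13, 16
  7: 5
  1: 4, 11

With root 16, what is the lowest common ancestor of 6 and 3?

Ancestors of 6 (toward the root): 6, 4, 1, 11, 5, 16.
Ancestors of 3: 3, 17, 9, 15, 10, 13, 2, 16.
The deepest node appearing in both lists is 16.

16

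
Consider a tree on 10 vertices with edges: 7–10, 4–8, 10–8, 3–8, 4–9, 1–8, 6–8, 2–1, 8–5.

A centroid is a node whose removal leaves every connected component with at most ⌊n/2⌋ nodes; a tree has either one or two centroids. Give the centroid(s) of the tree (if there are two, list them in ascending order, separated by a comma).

If 8 is removed the pieces have sizes 2, 2, 2, 1, 1, 1, all ≤ ⌊10/2⌋ = 5.
No neighbour of 8 does as well, so 8 is the unique centroid.

8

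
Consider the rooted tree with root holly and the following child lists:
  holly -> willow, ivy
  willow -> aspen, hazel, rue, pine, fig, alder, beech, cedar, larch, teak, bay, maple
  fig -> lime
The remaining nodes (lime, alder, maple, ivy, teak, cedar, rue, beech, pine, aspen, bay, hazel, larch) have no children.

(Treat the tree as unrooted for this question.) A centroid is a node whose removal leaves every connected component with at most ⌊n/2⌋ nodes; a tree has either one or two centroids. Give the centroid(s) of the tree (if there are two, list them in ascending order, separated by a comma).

Delete willow: the remaining components have sizes 2, 2, 1, 1, 1, 1, 1, 1, 1, 1, 1, 1, 1. Max 2 ≤ 8, so willow is a centroid.
No neighbour of willow does as well, so willow is the unique centroid.

willow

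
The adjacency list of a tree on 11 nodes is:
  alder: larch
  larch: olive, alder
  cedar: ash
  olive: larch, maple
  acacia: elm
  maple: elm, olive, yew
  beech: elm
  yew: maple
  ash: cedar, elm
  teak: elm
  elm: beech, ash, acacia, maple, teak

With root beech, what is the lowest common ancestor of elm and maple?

elm

Ancestors of elm (toward the root): elm, beech.
Ancestors of maple: maple, elm, beech.
The deepest node appearing in both lists is elm.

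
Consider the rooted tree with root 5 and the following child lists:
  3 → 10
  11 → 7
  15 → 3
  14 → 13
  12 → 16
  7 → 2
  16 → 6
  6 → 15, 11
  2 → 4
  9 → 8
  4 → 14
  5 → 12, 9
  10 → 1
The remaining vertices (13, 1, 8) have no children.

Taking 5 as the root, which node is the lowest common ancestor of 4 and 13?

4

Ancestors of 4 (toward the root): 4, 2, 7, 11, 6, 16, 12, 5.
Ancestors of 13: 13, 14, 4, 2, 7, 11, 6, 16, 12, 5.
The deepest node appearing in both lists is 4.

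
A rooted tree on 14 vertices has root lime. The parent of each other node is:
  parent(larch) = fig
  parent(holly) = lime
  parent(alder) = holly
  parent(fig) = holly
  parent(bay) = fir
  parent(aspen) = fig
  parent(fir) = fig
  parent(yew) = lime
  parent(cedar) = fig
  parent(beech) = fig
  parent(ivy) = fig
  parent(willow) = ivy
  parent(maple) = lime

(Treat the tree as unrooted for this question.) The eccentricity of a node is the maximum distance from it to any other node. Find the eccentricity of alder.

A farthest node from alder is willow (bay also at distance 4).
The path alder – holly – fig – ivy – willow has 4 edges.

4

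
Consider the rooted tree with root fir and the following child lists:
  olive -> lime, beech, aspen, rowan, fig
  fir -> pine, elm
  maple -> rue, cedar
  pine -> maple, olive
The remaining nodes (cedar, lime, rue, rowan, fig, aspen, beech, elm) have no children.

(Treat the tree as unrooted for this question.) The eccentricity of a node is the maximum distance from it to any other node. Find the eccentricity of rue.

The node farthest from rue is rowan (aspen, fig, lime, elm, beech also at distance 4), via rue – maple – pine – olive – rowan — 4 edges.

4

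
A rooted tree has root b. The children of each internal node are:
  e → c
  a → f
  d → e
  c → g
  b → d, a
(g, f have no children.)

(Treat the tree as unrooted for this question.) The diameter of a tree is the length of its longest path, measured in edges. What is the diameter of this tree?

6

A longest path is f - a - b - d - e - c - g, with 6 edges.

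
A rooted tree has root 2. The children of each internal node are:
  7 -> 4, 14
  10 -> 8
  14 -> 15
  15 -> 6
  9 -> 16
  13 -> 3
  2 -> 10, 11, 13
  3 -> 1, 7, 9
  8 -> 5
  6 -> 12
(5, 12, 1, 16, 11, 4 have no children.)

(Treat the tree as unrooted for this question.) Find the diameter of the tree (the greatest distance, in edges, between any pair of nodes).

A longest path is 5 – 8 – 10 – 2 – 13 – 3 – 7 – 14 – 15 – 6 – 12, with 10 edges.

10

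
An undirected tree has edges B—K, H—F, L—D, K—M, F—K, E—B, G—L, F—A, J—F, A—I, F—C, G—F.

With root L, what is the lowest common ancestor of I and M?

F

Ancestors of I (toward the root): I, A, F, G, L.
Ancestors of M: M, K, F, G, L.
The deepest node appearing in both lists is F.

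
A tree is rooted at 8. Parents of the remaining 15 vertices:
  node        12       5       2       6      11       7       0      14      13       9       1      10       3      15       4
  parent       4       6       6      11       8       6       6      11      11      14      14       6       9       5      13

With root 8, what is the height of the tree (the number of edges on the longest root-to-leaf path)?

4

A deepest node is 15, reached by 8–11–6–5–15.
That path has 4 edges, so the height is 4.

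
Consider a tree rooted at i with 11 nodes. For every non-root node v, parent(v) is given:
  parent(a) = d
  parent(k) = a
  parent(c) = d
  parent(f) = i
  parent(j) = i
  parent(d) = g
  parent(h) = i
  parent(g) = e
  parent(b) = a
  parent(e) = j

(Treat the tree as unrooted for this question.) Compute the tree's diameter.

7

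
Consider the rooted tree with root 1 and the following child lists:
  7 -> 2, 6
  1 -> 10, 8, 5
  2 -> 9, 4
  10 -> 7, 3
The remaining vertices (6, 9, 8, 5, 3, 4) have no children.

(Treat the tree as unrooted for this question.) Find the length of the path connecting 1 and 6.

3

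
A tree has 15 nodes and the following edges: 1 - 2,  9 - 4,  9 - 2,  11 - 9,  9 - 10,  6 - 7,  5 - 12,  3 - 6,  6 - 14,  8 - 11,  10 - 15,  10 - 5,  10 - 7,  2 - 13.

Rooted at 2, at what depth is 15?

2 – 9 – 10 – 15 — 3 edges.

3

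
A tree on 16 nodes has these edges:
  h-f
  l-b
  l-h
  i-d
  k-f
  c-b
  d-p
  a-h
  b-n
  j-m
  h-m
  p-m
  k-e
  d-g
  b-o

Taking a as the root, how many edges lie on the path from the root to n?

4

Path from a to n: a – h – l – b – n, which has 4 edges.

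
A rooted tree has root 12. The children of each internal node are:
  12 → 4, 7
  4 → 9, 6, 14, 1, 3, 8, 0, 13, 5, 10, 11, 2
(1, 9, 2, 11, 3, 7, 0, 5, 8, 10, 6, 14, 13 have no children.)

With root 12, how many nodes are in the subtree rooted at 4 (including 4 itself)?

The subtree rooted at 4 contains: 4, 0, 3, 9, 10, 11, 6, 5, 14, 1, 8, 2, 13 — 13 nodes.

13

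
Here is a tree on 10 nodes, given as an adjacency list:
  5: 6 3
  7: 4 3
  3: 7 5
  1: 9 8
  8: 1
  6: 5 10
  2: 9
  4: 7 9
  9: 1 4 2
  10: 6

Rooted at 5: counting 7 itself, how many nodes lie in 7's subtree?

6

Descendants of 7 (including itself): 7, 4, 9, 1, 2, 8. That's 6.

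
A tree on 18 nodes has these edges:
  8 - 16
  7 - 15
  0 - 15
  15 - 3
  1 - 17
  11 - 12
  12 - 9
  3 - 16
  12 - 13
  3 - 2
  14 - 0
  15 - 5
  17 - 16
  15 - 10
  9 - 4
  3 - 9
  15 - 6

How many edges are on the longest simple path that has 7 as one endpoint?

5

Distances from 7 peak at 5, attained at 11 (13, 1 also at distance 5).
7 – 15 – 3 – 9 – 12 – 11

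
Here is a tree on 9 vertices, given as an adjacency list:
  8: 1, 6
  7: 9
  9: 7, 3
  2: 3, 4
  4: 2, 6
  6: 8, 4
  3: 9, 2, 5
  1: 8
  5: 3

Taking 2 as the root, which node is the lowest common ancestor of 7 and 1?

Path 7→root: 7 9 3 2; path 1→root: 1 8 6 4 2.
First common node: 2.

2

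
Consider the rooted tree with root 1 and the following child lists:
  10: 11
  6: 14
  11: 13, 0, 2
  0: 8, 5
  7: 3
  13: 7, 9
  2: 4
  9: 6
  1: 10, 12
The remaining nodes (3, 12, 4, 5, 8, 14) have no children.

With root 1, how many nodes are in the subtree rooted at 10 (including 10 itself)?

10's subtree: {10, 11, 13, 0, 2, 7, 9, 5, 8, 4, 3, 6, 14}, size 13.

13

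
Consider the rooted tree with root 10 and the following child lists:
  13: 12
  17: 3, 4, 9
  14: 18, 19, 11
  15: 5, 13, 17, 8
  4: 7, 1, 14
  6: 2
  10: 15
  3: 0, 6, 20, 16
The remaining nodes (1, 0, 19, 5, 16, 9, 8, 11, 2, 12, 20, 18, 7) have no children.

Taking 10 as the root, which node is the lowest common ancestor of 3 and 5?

15

Ancestors of 3 (toward the root): 3, 17, 15, 10.
Ancestors of 5: 5, 15, 10.
The deepest node appearing in both lists is 15.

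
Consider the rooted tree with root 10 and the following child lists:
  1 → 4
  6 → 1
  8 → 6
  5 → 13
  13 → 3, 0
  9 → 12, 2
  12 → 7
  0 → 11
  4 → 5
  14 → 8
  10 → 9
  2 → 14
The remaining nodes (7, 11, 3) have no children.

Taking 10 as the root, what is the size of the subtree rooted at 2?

2's subtree: {2, 14, 8, 6, 1, 4, 5, 13, 0, 3, 11}, size 11.

11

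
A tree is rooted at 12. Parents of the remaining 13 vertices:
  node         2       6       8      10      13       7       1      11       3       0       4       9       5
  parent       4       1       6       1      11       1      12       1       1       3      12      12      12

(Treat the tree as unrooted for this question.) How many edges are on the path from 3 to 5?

3

The path is 3 – 1 – 12 – 5, which has 3 edges.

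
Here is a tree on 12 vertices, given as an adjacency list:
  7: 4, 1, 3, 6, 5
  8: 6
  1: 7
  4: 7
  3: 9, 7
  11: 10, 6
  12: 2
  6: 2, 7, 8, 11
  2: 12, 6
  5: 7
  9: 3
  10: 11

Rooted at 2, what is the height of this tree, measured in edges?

4

9 sits deepest: 2 → 6 → 7 → 3 → 9 — 4 edges from the root.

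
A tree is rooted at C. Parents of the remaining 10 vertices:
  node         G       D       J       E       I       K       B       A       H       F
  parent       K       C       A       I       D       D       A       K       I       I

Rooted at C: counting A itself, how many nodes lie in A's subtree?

3

Descendants of A (including itself): A, J, B. That's 3.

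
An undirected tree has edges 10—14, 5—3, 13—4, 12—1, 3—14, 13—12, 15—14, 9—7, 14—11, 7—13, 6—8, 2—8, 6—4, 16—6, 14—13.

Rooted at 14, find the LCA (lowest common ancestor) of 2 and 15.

14

2's ancestor chain is 2, 8, 6, 4, 13, 14 and 15's is 15, 14; they first meet at 14.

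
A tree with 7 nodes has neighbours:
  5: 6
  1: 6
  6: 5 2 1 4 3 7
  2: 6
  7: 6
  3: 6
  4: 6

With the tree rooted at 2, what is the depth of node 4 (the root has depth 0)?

2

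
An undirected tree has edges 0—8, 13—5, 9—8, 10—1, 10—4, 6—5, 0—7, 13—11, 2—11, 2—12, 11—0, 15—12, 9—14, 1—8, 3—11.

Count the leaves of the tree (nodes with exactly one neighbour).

Exactly 6 nodes have a single neighbour: 3, 4, 6, 7, 14, 15.

6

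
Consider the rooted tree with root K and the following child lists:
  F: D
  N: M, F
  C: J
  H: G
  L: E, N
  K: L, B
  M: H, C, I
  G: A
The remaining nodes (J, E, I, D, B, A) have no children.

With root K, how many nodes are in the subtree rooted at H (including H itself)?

3

H's subtree: {H, G, A}, size 3.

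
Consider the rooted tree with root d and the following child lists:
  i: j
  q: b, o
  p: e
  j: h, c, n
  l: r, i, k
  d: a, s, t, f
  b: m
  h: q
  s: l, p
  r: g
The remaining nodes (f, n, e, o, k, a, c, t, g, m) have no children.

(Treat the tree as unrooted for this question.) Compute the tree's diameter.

9

A longest path is m-b-q-h-j-i-l-s-d-a, with 9 edges.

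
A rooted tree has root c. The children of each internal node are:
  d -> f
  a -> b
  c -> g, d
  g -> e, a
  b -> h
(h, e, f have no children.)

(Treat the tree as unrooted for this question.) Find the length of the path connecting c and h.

c–g–a–b–h: 4 edges.

4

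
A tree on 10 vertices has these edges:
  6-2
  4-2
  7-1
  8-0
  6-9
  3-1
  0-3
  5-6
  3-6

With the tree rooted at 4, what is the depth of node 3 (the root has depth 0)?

Climbing from 3 to the root: 3 – 6 – 2 – 4. That's 3 steps.

3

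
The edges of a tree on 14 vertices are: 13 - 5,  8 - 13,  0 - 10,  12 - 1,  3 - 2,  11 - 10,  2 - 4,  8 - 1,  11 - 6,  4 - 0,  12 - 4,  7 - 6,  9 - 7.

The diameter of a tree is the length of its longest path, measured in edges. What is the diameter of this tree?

BFS from 9 reaches 5 last, at distance 11; BFS from 5 confirms no node is farther.
Path: 9–7–6–11–10–0–4–12–1–8–13–5.

11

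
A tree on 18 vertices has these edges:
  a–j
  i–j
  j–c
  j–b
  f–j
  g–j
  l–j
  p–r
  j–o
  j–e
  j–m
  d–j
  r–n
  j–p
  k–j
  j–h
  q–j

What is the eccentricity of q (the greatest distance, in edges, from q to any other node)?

A farthest node from q is n.
The path q – j – p – r – n has 4 edges.

4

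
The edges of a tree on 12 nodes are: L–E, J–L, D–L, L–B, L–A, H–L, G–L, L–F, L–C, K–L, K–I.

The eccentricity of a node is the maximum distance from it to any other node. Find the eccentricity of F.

Distances from F peak at 3, attained at I.
F-L-K-I

3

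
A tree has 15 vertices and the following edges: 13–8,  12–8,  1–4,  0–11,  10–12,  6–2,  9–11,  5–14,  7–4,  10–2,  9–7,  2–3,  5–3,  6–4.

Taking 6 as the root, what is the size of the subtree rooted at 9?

3

Descendants of 9 (including itself): 9, 11, 0. That's 3.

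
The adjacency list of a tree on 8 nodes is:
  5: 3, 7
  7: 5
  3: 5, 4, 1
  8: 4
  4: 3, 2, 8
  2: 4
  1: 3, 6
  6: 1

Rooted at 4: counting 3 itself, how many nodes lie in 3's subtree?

5

The subtree rooted at 3 contains: 3, 1, 5, 6, 7 — 5 nodes.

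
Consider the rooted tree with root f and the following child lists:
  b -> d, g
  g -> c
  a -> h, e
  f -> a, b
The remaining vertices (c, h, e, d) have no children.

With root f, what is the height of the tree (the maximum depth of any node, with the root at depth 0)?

c sits deepest: f-b-g-c — 3 edges from the root.

3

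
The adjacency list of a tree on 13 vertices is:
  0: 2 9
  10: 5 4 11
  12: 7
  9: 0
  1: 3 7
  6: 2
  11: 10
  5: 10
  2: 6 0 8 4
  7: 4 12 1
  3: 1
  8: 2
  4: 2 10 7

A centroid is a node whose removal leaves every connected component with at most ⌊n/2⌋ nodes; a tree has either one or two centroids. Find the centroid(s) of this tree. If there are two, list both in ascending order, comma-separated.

4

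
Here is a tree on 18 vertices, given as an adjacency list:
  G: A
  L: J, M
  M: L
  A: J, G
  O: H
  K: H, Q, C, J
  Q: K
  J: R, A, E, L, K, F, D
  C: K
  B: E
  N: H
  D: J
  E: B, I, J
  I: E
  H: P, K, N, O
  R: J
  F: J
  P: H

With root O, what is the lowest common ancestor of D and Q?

K

D's ancestor chain is D, J, K, H, O and Q's is Q, K, H, O; they first meet at K.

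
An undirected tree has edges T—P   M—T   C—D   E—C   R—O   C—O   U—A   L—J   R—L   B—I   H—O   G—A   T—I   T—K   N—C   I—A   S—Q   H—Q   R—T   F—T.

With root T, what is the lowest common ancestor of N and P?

T

N's ancestor chain is N, C, O, R, T and P's is P, T; they first meet at T.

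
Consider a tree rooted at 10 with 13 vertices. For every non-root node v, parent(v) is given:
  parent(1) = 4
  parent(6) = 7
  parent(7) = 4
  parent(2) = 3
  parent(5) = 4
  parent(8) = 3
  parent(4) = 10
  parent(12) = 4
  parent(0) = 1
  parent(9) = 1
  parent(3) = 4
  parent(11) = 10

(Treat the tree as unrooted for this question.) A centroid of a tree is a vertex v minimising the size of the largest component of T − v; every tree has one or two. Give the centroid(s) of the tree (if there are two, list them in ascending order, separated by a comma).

4

If 4 is removed the pieces have sizes 3, 3, 2, 2, 1, 1, all ≤ ⌊13/2⌋ = 6.
Every other node leaves some component of size > 6, so the centroid is unique.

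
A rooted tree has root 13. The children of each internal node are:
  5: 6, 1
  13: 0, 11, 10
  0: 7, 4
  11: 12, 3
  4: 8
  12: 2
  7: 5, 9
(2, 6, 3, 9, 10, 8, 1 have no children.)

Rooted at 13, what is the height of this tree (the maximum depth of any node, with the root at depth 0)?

4

6 sits deepest: 13–0–7–5–6 — 4 edges from the root.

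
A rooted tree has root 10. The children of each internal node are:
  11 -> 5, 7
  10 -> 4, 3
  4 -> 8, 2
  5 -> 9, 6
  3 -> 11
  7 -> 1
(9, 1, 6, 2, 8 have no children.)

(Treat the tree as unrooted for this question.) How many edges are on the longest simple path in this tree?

6

BFS from 2 reaches 1 last, at distance 6; BFS from 1 confirms no node is farther.
Path: 2-4-10-3-11-7-1.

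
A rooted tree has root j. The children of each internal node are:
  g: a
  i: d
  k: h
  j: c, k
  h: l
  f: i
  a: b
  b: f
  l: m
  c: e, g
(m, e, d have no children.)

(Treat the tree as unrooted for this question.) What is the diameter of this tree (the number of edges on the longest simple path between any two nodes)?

11

A longest path is d - i - f - b - a - g - c - j - k - h - l - m, with 11 edges.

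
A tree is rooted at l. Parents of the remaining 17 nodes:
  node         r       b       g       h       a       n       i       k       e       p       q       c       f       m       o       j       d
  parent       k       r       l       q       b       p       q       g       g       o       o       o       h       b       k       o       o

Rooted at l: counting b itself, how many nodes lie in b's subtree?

b's subtree: {b, m, a}, size 3.

3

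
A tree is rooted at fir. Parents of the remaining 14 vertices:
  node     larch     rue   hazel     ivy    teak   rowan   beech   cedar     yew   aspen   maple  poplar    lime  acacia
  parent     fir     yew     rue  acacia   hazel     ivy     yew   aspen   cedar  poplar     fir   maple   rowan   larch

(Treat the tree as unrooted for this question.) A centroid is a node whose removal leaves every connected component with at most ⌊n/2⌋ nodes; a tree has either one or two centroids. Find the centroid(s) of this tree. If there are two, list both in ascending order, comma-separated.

poplar

Removing poplar splits the tree into components of sizes 7, 7; the largest is 7 ≤ ⌊15/2⌋ = 7.
Every other node leaves some component of size > 7, so the centroid is unique.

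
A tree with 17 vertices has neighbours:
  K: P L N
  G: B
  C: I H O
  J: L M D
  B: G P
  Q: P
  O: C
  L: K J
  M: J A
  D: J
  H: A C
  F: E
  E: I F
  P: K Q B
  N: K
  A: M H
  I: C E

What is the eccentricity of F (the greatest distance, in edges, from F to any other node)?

Distances from F peak at 12, attained at G.
F – E – I – C – H – A – M – J – L – K – P – B – G

12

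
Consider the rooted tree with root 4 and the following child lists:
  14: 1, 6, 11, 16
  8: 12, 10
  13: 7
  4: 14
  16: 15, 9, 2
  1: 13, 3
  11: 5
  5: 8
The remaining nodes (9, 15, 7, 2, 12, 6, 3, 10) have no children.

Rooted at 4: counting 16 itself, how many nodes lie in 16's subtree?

4

Descendants of 16 (including itself): 16, 15, 9, 2. That's 4.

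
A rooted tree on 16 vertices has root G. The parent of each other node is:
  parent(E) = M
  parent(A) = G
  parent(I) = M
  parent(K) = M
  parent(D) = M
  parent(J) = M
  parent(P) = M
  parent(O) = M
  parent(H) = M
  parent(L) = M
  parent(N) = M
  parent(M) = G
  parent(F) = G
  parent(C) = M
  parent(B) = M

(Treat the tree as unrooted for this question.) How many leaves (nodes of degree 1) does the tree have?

14

Degree-1 nodes: A, B, C, D, E, F, H, I, J, K, L, N, O, P — 14 of them.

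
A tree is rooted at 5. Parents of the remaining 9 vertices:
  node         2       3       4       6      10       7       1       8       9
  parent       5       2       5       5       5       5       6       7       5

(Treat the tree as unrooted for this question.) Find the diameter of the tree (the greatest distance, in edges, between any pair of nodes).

4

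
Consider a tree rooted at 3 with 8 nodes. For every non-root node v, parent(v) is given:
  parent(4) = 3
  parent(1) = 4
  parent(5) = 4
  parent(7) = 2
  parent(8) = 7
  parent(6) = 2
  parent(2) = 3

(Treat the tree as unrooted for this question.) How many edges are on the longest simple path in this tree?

BFS from 5 reaches 8 last, at distance 5; BFS from 8 confirms no node is farther.
Path: 5 - 4 - 3 - 2 - 7 - 8.

5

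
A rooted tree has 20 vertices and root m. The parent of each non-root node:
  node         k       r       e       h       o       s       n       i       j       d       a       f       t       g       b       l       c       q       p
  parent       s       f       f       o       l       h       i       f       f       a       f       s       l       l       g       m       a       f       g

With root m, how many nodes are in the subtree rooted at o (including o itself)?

Descendants of o (including itself): o, h, s, f, k, e, r, j, a, i, q, c, d, n. That's 14.

14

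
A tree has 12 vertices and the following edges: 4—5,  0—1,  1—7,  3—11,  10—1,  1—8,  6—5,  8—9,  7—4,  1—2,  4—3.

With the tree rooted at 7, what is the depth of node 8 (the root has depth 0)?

7–1–8 — 2 edges.

2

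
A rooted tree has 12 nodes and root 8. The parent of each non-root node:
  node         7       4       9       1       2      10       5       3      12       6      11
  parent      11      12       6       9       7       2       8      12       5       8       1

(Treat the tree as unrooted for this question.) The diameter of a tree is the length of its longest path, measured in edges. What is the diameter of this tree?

Starting from 3, a farthest node is 10 at distance 10.
One longest path: 3-12-5-8-6-9-1-11-7-2-10.
So the diameter is 10.

10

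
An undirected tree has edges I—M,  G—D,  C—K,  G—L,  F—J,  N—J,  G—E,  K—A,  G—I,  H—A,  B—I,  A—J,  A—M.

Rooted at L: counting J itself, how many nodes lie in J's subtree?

3

J's subtree: {J, N, F}, size 3.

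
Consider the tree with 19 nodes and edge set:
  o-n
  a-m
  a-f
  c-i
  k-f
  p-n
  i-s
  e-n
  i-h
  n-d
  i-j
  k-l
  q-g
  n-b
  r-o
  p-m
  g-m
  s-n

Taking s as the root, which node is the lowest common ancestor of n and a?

Path n→root: n s; path a→root: a m p n s.
First common node: n.

n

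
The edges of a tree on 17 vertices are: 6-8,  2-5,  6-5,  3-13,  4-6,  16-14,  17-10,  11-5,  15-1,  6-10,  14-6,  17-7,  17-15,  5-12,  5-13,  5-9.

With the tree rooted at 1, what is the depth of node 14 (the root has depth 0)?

Path from 1 to 14: 1–15–17–10–6–14, which has 5 edges.

5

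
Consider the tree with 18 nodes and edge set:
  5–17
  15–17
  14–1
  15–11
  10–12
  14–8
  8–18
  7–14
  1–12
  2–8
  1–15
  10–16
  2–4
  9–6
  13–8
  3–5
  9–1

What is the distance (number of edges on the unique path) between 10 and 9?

10–12–1–9: 3 edges.

3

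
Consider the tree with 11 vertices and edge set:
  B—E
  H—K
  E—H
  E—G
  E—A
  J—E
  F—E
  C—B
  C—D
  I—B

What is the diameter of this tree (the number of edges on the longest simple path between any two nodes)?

A longest path is K-H-E-B-C-D, with 5 edges.

5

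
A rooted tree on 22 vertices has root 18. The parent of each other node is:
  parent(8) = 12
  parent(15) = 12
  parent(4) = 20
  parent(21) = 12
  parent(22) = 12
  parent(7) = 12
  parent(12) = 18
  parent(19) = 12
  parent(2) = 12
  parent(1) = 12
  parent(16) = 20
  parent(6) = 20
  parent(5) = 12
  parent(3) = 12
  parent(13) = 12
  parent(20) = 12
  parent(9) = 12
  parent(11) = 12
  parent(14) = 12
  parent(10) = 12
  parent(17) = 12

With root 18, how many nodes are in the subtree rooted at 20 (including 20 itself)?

4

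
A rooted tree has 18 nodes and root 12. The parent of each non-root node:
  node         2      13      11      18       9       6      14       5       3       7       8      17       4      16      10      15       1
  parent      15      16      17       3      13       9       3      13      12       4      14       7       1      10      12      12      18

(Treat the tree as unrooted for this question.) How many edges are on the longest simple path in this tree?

Starting from 6, a farthest node is 11 at distance 12.
One longest path: 6-9-13-16-10-12-3-18-1-4-7-17-11.
So the diameter is 12.

12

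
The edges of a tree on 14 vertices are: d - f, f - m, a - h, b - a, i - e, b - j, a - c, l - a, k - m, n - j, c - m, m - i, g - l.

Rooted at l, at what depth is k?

4

Path from l to k: l – a – c – m – k, which has 4 edges.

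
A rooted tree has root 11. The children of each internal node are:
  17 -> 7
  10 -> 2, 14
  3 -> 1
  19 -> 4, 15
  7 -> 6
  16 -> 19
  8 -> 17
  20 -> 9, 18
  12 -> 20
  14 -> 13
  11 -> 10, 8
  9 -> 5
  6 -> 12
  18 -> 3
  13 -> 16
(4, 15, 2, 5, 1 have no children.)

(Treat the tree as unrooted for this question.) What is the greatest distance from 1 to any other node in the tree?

A farthest node from 1 is 15 (4 also at distance 15).
The path 1–3–18–20–12–6–7–17–8–11–10–14–13–16–19–15 has 15 edges.

15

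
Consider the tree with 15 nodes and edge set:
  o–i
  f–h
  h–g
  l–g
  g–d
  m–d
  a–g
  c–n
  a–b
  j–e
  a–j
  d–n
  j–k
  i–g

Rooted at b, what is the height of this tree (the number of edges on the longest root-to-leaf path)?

5

The longest root-to-leaf path is b–a–g–d–n–c (5 edges).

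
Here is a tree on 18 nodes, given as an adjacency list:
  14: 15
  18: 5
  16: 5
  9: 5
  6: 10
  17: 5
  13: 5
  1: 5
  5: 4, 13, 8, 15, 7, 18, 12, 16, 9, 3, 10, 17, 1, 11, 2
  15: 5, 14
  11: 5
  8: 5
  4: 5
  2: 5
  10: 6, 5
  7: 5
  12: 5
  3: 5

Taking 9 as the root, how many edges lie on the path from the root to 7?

2

9 – 5 – 7 — 2 edges.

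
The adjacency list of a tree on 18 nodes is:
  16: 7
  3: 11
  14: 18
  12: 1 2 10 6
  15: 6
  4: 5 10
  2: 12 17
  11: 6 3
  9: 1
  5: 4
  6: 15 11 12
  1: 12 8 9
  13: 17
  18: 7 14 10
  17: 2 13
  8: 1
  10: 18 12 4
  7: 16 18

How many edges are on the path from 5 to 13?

The path is 5 – 4 – 10 – 12 – 2 – 17 – 13, which has 6 edges.

6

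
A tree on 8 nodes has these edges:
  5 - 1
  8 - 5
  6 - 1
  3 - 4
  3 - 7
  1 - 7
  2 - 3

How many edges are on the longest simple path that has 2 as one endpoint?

Distances from 2 peak at 5, attained at 8.
2 – 3 – 7 – 1 – 5 – 8

5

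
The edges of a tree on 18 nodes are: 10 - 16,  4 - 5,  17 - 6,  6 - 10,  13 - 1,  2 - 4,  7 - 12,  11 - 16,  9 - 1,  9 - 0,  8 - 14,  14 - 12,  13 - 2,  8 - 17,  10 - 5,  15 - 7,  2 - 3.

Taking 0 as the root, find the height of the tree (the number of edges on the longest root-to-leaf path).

14

The longest root-to-leaf path is 0–9–1–13–2–4–5–10–6–17–8–14–12–7–15 (14 edges).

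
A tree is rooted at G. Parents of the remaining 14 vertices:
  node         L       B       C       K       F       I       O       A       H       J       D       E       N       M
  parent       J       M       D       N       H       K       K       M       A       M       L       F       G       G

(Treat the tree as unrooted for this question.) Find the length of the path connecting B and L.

3

The path is B – M – J – L, which has 3 edges.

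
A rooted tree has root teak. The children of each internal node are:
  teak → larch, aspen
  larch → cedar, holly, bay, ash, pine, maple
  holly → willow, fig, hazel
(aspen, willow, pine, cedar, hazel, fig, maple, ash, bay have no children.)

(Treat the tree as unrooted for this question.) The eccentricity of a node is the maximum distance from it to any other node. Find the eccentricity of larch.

2

Distances from larch peak at 2, attained at fig (willow, hazel, aspen also at distance 2).
larch – holly – fig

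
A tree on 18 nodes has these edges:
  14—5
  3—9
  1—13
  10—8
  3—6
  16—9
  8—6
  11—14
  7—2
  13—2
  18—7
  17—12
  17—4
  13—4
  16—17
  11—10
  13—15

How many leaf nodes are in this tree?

5

The leaves are 1, 5, 12, 15, 18.
That is 5 leaves.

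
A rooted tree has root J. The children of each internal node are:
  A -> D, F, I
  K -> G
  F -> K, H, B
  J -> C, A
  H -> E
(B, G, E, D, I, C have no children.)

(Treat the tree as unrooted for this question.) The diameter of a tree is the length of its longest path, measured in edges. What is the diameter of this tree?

A longest path is G-K-F-A-J-C, with 5 edges.

5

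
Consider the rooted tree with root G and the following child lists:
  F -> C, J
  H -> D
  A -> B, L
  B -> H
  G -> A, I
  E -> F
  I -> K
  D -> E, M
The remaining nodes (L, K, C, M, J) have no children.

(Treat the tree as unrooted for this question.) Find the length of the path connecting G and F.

6

Walking from G: G – A – B – H – D – E – F. Length 6.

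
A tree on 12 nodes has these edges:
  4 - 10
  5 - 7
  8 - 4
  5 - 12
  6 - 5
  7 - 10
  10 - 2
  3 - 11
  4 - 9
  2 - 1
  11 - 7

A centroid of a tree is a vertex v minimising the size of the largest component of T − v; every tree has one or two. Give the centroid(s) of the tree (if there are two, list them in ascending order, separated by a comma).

7, 10

Delete 10: the remaining components have sizes 6, 3, 2. Max 6 ≤ 6, so 10 is a centroid.
7 is adjacent to 10 and is also a centroid (the largest component after removing it is likewise 6).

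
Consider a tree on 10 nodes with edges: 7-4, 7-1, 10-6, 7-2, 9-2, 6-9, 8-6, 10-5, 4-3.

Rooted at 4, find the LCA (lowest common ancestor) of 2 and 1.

7

Path 2→root: 2 7 4; path 1→root: 1 7 4.
First common node: 7.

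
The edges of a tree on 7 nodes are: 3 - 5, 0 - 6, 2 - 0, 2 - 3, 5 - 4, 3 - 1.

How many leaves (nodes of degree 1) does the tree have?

3

The leaves are 1, 4, 6.
That is 3 leaves.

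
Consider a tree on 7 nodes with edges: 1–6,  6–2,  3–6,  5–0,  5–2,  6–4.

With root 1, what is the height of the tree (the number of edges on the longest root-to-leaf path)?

0 sits deepest: 1-6-2-5-0 — 4 edges from the root.

4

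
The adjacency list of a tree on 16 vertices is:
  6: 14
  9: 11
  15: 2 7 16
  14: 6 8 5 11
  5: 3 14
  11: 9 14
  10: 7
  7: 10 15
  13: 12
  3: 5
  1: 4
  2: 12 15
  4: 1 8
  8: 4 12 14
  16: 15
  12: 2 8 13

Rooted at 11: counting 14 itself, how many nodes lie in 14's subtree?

14's subtree: {14, 5, 8, 6, 3, 12, 4, 2, 13, 1, 15, 7, 16, 10}, size 14.

14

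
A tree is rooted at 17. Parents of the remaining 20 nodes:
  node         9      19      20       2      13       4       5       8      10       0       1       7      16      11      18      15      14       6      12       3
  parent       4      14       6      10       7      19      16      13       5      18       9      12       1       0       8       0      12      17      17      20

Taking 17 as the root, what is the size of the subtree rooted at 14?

14's subtree: {14, 19, 4, 9, 1, 16, 5, 10, 2}, size 9.

9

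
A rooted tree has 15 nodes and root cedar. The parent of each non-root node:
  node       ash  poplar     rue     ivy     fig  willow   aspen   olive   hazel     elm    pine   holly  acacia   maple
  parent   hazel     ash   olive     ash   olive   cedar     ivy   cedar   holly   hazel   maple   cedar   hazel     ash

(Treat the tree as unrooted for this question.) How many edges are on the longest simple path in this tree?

7

Starting from aspen, a farthest node is fig at distance 7.
One longest path: aspen-ivy-ash-hazel-holly-cedar-olive-fig.
So the diameter is 7.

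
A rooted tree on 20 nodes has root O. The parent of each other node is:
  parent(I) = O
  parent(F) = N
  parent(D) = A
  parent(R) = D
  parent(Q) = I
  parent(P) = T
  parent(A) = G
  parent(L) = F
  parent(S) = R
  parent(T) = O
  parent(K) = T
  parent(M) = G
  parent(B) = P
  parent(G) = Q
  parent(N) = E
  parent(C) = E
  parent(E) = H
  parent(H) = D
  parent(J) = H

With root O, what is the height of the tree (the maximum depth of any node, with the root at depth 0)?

The longest root-to-leaf path is O–I–Q–G–A–D–H–E–N–F–L (10 edges).

10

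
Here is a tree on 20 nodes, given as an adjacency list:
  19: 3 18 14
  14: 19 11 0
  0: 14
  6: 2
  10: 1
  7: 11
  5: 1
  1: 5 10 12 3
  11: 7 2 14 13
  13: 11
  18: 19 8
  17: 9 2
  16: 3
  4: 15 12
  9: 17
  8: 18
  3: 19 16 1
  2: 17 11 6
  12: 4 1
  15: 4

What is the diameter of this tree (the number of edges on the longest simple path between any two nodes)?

10

Starting from 15, a farthest node is 9 at distance 10.
One longest path: 15-4-12-1-3-19-14-11-2-17-9.
So the diameter is 10.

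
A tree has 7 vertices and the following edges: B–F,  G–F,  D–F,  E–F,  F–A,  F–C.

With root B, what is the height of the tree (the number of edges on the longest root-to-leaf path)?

2

The longest root-to-leaf path is B – F – G (2 edges).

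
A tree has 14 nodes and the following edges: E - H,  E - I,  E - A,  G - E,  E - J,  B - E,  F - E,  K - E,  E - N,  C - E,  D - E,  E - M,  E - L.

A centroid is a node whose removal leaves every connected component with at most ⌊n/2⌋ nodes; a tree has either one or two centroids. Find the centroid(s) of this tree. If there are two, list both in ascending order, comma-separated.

Delete E: the remaining components have sizes 1, 1, 1, 1, 1, 1, 1, 1, 1, 1, 1, 1, 1. Max 1 ≤ 7, so E is a centroid.
No neighbour of E does as well, so E is the unique centroid.

E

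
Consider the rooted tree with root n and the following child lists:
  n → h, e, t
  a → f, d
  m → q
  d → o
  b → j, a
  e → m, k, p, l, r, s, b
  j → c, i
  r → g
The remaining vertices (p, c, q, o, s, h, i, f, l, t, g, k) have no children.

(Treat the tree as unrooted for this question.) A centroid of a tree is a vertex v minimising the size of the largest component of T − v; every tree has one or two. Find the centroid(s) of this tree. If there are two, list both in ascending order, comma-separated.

e

Removing e splits the tree into components of sizes 8, 3, 2, 2, 1, 1, 1, 1; the largest is 8 ≤ ⌊20/2⌋ = 10.
Every other node leaves some component of size > 10, so the centroid is unique.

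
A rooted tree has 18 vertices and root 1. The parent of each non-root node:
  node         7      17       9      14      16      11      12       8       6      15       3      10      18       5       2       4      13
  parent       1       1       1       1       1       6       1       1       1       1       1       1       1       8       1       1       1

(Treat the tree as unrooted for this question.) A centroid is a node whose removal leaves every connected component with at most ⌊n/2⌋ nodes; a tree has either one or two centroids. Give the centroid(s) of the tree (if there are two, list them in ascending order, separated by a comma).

1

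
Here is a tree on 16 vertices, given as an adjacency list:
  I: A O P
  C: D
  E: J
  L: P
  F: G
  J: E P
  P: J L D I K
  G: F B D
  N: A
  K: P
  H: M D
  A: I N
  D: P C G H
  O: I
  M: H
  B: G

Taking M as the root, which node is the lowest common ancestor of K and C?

D

K's ancestor chain is K, P, D, H, M and C's is C, D, H, M; they first meet at D.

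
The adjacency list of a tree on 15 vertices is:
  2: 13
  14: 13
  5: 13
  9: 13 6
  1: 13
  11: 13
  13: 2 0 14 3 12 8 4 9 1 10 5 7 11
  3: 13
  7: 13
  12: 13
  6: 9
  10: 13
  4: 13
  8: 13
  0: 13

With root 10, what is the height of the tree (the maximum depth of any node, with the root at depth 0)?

3

A deepest node is 6, reached by 10 – 13 – 9 – 6.
That path has 3 edges, so the height is 3.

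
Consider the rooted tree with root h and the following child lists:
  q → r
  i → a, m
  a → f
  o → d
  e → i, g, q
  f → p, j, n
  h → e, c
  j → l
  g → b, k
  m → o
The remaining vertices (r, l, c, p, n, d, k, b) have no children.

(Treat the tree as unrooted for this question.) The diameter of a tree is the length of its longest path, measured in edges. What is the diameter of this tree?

A longest path is k – g – e – i – a – f – j – l, with 7 edges.

7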